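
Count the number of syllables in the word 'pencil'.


Break 'pencil' into syllables: pen-cil -> pen | cil = 2 syllables

2 syllables


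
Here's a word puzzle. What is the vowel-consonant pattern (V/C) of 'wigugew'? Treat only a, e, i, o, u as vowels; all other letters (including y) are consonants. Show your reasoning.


Letter mapping: w = C, i = V, g = C, u = V, g = C, e = V, w = C.

CVCVCVC


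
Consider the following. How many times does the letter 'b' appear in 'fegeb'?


Letter 'b' in 'fegeb': found at position(s) 5 = 1 occurrence(s).

1


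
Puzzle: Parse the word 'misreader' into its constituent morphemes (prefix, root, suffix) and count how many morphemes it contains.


Step 1: Identify prefix: 'mis' (meaning: wrongly)
Step 2: Identify root: 'read'
Step 3: Identify suffix(es): 'er'
Decomposition: mis- (prefix: wrongly) + read (root) + -er (suffix: one who)
Total morphemes: 3

3 morphemes (mis- (prefix: wrongly) + read (root) + -er (suffix: one who))


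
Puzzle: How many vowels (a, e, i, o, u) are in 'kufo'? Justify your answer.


Vowels in 'kufo': u, o = 2 vowels.

2


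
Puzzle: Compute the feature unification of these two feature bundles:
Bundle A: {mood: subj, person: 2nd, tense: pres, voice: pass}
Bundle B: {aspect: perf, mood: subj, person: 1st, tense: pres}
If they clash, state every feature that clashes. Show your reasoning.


Compare features:
aspect: A=_ vs B=perf -> unified: perf
mood: A=subj vs B=subj -> unified: subj
person: A=2nd vs B=1st -> CLASH
tense: A=pres vs B=pres -> unified: pres
voice: A=pass vs B=_ -> unified: pass
Clash detected on feature 'person' (2nd vs 1st); unification fails.

CLASH on 'person' (2nd vs 1st)


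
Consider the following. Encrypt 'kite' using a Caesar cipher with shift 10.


Shift each letter by 10: k -> u, i -> s, t -> d, e -> o. Result: 'usdo'.

usdo


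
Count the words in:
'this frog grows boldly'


Split into words: this | frog | grows | boldly = 4 words.

4


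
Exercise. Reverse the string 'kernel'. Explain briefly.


Reverse 'kernel' character by character: 'lenrek'.

lenrek


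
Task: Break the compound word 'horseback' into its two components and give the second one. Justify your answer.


Split 'horseback' into 'horse' + 'back'. The second part is 'back'.

back


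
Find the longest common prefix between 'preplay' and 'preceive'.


Compare from the start: 3 characters match: 'pre'. Mismatch at position 4: 'p' vs 'c'.

pre


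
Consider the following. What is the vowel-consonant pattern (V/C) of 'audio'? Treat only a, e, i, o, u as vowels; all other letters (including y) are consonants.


Letter mapping: a = V, u = V, d = C, i = V, o = V.

VVCVV


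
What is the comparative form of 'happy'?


Apply comparative formation (consonant + y: change y to i, add -er): 'happy' -> 'happier'.

happier


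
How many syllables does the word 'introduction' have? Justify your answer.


Break 'introduction' into syllables: in-tro-duc-tion -> in | tro | duc | tion = 4 syllables

4 syllables


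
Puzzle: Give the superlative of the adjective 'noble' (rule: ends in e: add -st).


Apply superlative formation (ends in e: add -st): 'noble' -> 'noblest'.

noblest


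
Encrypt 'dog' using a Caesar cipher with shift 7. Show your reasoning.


Shift each letter by 7: d -> k, o -> v, g -> n. Result: 'kvn'.

kvn


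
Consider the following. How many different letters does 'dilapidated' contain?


Unique letters in 'dilapidated': {a, d, e, i, l, p, t} = 7 distinct letters.

7


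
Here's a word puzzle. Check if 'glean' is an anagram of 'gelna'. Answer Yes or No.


Sorted letters of 'glean': 'aegln'
Sorted letters of 'gelna': 'aegln'
They match.

Yes


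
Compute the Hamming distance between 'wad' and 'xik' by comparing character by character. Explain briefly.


Alignment:
Position 1: 'w' vs 'x' = DIFFER
Position 2: 'a' vs 'i' = DIFFER
Position 3: 'd' vs 'k' = DIFFER
Total differences: 3

3


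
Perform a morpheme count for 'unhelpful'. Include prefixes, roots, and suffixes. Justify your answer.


Decomposition: un- (prefix) + help (root) + -ful (suffix) = 3 morpheme(s)

3 morphemes


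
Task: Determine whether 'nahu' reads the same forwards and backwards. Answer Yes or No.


Forward: 'nahu'
Reversed: 'uhan'
They differ.

No


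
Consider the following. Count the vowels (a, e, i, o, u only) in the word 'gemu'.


Vowels in 'gemu': e, u = 2 vowels.

2


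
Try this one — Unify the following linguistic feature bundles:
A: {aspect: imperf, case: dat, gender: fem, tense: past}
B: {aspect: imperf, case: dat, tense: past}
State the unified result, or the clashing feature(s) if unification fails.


Compare features:
aspect: A=imperf vs B=imperf -> unified: imperf
case: A=dat vs B=dat -> unified: dat
gender: A=fem vs B=_ -> unified: fem
tense: A=past vs B=past -> unified: past
No clashes found.

Unified: {aspect: imperf, case: dat, gender: fem, tense: past}


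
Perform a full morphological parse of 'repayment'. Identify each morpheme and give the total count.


Step 1: Identify prefix: 're' (meaning: again)
Step 2: Identify root: 'pay'
Step 3: Identify suffix(es): 'ment'
Decomposition: re- (prefix: again) + pay (root) + -ment (suffix: action/result)
Total morphemes: 3

3 morphemes (re- (prefix: again) + pay (root) + -ment (suffix: action/result))


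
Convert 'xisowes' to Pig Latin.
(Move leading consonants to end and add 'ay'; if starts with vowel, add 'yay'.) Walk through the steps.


'xisowes': move consonant cluster 'x' to end and add 'ay': 'isowesxay'.

isowesxay


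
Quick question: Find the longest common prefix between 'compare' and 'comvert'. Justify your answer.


Compare from the start: 3 characters match: 'com'. Mismatch at position 4: 'p' vs 'v'.

com


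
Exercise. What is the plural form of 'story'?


Apply rule: Change -y to -ies (consonant + y). 'story' becomes 'stories'.

stories


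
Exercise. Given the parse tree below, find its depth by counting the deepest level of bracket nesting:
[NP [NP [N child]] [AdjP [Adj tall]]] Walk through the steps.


Count bracket nesting levels:
'[' at pos 0: depth = 1
'[' at pos 4: depth = 2
'[' at pos 8: depth = 3
'[' at pos 19: depth = 2
'[' at pos 25: depth = 3
Maximum depth reached: 3

3


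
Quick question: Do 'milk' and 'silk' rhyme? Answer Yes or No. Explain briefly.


Rime (stressed vowel + following sounds) of 'milk': -ilk = /ɪlk/
Rime of 'silk': -ilk = /ɪlk/
/ɪlk/ and /ɪlk/ are the same ending sound, so the words rhyme.

Yes


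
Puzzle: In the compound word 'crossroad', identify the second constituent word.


Split 'crossroad' into 'cross' + 'road'. The second part is 'road'.

road


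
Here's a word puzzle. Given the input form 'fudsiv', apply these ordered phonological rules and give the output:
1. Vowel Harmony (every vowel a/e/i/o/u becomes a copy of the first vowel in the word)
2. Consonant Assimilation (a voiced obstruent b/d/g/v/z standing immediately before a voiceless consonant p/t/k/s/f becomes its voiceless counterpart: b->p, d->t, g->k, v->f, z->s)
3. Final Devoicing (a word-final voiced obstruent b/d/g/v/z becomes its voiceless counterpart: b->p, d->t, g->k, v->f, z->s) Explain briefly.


Starting form: 'fudsiv'
Rule 1: Vowel Harmony: all vowels become 'u' (matching first vowel). 'fudsiv' -> 'fudsuv'
Rule 2: Consonant Assimilation: voiced obstruent before voiceless consonant becomes voiceless ('ds' -> 'ts'). 'fudsuv' -> 'futsuv'
Rule 3: Final Devoicing: word-final voiced obstruent 'v' becomes voiceless 'f'. 'futsuv' -> 'futsuf'
Final form: 'futsuf'

futsuf


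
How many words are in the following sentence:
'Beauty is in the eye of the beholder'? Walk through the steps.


Split into words: Beauty | is | in | the | eye | of | the | beholder = 8 words.

8


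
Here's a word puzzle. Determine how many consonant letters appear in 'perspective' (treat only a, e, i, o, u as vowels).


Consonants in 'perspective': p, r, s, p, c, t, v = 7 consonants.

7


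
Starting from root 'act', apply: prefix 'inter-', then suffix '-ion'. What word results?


Step 1: Add prefix 'inter-' to 'act' = 'interact'
Step 2: Add suffix '-ion' to 'interact' = 'interaction'

interaction


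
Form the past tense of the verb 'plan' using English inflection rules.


Apply rule: Double final consonant and add -ed. 'plan' becomes 'planned'.

planned


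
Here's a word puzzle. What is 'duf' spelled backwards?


Reverse 'duf' character by character: 'fud'.

fud


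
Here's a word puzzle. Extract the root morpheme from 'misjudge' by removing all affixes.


Remove prefix 'mis' from 'misjudge' to get root 'judge'.

judge


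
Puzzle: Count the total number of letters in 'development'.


Spell out 'development' and number each letter: d(1), e(2), v(3), e(4), l(5), o(6), p(7), m(8), e(9), n(10), t(11). Total: 11 letters.

11


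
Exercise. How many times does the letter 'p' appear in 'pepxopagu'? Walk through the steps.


Letter 'p' in 'pepxopagu': found at position(s) 1, 3, 6 = 3 occurrence(s).

3


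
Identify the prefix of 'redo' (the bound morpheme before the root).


The word 'redo' = 're' (prefix) + 'do' (root). The prefix is 're'.

re


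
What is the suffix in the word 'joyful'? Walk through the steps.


The word 'joyful' = 'joy' (root) + '-ful' (suffix). The suffix is '-ful'.

ful


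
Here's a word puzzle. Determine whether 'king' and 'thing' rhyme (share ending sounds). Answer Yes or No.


Rime (stressed vowel + following sounds) of 'king': -ing = /ɪŋ/
Rime of 'thing': -ing = /ɪŋ/
/ɪŋ/ and /ɪŋ/ are the same ending sound, so the words rhyme.

Yes


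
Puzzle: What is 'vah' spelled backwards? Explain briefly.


Reverse 'vah' character by character: 'hav'.

hav


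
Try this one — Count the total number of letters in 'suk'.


Spell out 'suk' and number each letter: s(1), u(2), k(3). Total: 3 letters.

3


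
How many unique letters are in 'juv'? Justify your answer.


Unique letters in 'juv': {j, u, v} = 3 distinct letters.

3


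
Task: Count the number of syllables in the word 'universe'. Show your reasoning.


Break 'universe' into syllables: u-ni-verse -> u | ni | verse = 3 syllables

3 syllables


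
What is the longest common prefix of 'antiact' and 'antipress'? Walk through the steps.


Compare from the start: 4 characters match: 'anti'. Mismatch at position 5: 'a' vs 'p'.

anti


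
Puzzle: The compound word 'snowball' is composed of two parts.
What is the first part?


Split 'snowball' into 'snow' + 'ball'. The first part is 'snow'.

snow


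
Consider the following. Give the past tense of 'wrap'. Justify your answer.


Apply rule: Double final consonant and add -ed. 'wrap' becomes 'wrapped'.

wrapped


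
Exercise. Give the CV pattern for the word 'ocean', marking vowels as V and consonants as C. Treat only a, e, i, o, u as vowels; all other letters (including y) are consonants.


Letter mapping: o = V, c = C, e = V, a = V, n = C.

VCVVC


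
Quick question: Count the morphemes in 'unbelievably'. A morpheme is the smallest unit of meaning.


Decomposition: un- (prefix) + believe (root) + -able (suffix) + -ly (suffix) = 4 morpheme(s)

4 morphemes


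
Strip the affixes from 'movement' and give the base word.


Remove suffix '-ment' from 'movement' to get root 'move'.

move


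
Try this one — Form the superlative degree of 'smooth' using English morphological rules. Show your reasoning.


Apply superlative formation (add -est): 'smooth' -> 'smoothest'.

smoothest


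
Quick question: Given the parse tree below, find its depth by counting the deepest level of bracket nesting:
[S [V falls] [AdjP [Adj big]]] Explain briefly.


Count bracket nesting levels:
'[' at pos 0: depth = 1
'[' at pos 3: depth = 2
'[' at pos 13: depth = 2
'[' at pos 19: depth = 3
Maximum depth reached: 3

3


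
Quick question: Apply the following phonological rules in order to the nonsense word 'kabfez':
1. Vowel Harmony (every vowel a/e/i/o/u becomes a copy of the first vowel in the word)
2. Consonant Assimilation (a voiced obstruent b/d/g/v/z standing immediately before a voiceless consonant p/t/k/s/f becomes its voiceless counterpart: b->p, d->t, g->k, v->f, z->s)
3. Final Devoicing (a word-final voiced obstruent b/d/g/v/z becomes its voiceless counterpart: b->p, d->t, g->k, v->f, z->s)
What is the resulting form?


Starting form: 'kabfez'
Rule 1: Vowel Harmony: all vowels become 'a' (matching first vowel). 'kabfez' -> 'kabfaz'
Rule 2: Consonant Assimilation: voiced obstruent before voiceless consonant becomes voiceless ('bf' -> 'pf'). 'kabfaz' -> 'kapfaz'
Rule 3: Final Devoicing: word-final voiced obstruent 'z' becomes voiceless 's'. 'kapfaz' -> 'kapfas'
Final form: 'kapfas'

kapfas


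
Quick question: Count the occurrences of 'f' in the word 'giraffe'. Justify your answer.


Letter 'f' in 'giraffe': found at position(s) 5, 6 = 2 occurrence(s).

2


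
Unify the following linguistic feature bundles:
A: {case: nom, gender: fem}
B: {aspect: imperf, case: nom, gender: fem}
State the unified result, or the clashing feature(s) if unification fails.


Compare features:
aspect: A=_ vs B=imperf -> unified: imperf
case: A=nom vs B=nom -> unified: nom
gender: A=fem vs B=fem -> unified: fem
No clashes found.

Unified: {aspect: imperf, case: nom, gender: fem}


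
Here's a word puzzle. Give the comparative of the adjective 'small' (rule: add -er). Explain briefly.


Apply comparative formation (add -er): 'small' -> 'smaller'.

smaller


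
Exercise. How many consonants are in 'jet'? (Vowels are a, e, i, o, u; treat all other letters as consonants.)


Consonants in 'jet': j, t = 2 consonants.

2


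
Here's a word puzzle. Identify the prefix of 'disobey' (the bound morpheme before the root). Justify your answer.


The word 'disobey' = 'dis' (prefix) + 'obey' (root). The prefix is 'dis'.

dis


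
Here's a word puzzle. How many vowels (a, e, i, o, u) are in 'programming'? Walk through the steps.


Vowels in 'programming': o, a, i = 3 vowels.

3


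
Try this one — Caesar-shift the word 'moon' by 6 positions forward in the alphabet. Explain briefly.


Shift each letter by 6: m -> s, o -> u, o -> u, n -> t. Result: 'suut'.

suut


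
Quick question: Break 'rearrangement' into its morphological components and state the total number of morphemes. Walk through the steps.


Step 1: Identify prefix: 're' (meaning: again)
Step 2: Identify root: 'arrange'
Step 3: Identify suffix(es): 'ment'
Decomposition: re- (prefix: again) + arrange (root) + -ment (suffix: action/result)
Total morphemes: 3

3 morphemes (re- (prefix: again) + arrange (root) + -ment (suffix: action/result))


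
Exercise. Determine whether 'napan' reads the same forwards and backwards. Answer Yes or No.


Forward: 'napan'
Reversed: 'napan'
They are identical.

Yes


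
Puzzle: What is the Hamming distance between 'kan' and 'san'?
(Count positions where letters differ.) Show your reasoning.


Alignment:
Position 1: 'k' vs 's' = DIFFER
Position 2: 'a' vs 'a' = match
Position 3: 'n' vs 'n' = match
Total differences: 1

1


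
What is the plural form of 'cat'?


Apply rule: Add -s. 'cat' becomes 'cats'.

cats


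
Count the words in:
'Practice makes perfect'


Split into words: Practice | makes | perfect = 3 words.

3


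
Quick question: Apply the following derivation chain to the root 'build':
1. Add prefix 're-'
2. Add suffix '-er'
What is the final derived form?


Step 1: Add prefix 're-' to 'build' = 'rebuild'
Step 2: Add suffix '-er' to 'rebuild' = 'rebuilder'

rebuilder


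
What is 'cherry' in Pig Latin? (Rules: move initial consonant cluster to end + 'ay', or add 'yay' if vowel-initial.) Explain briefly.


'cherry': move consonant cluster 'ch' to end and add 'ay': 'errychay'.

errychay


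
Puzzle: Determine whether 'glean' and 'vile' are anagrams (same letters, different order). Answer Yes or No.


Sorted letters of 'glean': 'aegln'
Sorted letters of 'vile': 'eilv'
They do not match.

No


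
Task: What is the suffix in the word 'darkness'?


The word 'darkness' = 'dark' (root) + '-ness' (suffix). The suffix is '-ness'.

ness


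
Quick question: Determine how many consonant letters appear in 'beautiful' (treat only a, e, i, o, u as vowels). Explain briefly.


Consonants in 'beautiful': b, t, f, l = 4 consonants.

4


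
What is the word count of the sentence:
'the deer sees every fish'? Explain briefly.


Split into words: the | deer | sees | every | fish = 5 words.

5


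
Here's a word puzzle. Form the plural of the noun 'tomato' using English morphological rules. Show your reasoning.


Apply rule: Add -es (consonant + o). 'tomato' becomes 'tomatoes'.

tomatoes


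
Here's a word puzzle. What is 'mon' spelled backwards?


Reverse 'mon' character by character: 'nom'.

nom


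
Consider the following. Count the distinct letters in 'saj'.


Unique letters in 'saj': {a, j, s} = 3 distinct letters.

3


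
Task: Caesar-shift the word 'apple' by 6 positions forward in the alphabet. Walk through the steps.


Shift each letter by 6: a -> g, p -> v, p -> v, l -> r, e -> k. Result: 'gvvrk'.

gvvrk


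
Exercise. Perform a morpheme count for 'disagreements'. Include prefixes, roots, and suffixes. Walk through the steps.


Decomposition: dis- (prefix) + agree (root) + -ment (suffix) + -s (plural) = 4 morpheme(s)

4 morphemes


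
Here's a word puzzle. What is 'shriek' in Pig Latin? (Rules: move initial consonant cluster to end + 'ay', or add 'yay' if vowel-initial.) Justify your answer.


'shriek': move consonant cluster 'shr' to end and add 'ay': 'iekshray'.

iekshray


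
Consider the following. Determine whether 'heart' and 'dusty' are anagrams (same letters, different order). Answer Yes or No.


Sorted letters of 'heart': 'aehrt'
Sorted letters of 'dusty': 'dstuy'
They do not match.

No


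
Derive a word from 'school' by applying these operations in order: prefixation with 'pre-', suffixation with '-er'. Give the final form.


Step 1: Add prefix 'pre-' to 'school' = 'preschool'
Step 2: Add suffix '-er' to 'preschool' = 'preschooler'

preschooler


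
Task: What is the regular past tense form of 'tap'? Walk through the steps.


Apply rule: Double final consonant and add -ed. 'tap' becomes 'tapped'.

tapped


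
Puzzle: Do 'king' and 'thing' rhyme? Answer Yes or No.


Rime (stressed vowel + following sounds) of 'king': -ing = /ɪŋ/
Rime of 'thing': -ing = /ɪŋ/
/ɪŋ/ and /ɪŋ/ are the same ending sound, so the words rhyme.

Yes


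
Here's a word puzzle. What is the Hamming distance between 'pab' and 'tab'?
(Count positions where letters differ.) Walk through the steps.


Alignment:
Position 1: 'p' vs 't' = DIFFER
Position 2: 'a' vs 'a' = match
Position 3: 'b' vs 'b' = match
Total differences: 1

1


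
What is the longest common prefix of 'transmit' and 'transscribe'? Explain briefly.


Compare from the start: 5 characters match: 'trans'. Mismatch at position 6: 'm' vs 's'.

trans


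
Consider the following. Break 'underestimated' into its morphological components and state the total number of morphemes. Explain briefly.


Step 1: Identify prefix: 'under' (meaning: beneath/insufficient)
Step 2: Identify root: 'estimate'
Step 3: Identify suffix(es): 'ed'
Decomposition: under- (prefix: beneath/insufficient) + estimate (root) + -ed (suffix: past)
Total morphemes: 3

3 morphemes (under- (prefix: beneath/insufficient) + estimate (root) + -ed (suffix: past))


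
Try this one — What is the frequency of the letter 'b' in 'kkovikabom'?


Letter 'b' in 'kkovikabom': found at position(s) 8 = 1 occurrence(s).

1


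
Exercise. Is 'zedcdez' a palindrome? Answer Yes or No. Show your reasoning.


Forward: 'zedcdez'
Reversed: 'zedcdez'
They are identical.

Yes


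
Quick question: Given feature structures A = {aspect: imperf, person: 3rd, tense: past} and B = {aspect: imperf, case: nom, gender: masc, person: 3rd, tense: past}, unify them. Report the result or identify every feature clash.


Compare features:
aspect: A=imperf vs B=imperf -> unified: imperf
case: A=_ vs B=nom -> unified: nom
gender: A=_ vs B=masc -> unified: masc
person: A=3rd vs B=3rd -> unified: 3rd
tense: A=past vs B=past -> unified: past
No clashes found.

Unified: {aspect: imperf, case: nom, gender: masc, person: 3rd, tense: past}


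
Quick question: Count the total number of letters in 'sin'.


Spell out 'sin' and number each letter: s(1), i(2), n(3). Total: 3 letters.

3


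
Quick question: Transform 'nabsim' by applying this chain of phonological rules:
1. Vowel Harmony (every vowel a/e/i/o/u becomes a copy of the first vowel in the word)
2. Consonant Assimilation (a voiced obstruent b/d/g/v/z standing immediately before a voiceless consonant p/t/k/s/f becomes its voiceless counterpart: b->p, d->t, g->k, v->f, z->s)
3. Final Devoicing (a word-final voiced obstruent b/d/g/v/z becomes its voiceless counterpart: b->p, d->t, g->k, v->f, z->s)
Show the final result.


Starting form: 'nabsim'
Rule 1: Vowel Harmony: all vowels become 'a' (matching first vowel). 'nabsim' -> 'nabsam'
Rule 2: Consonant Assimilation: voiced obstruent before voiceless consonant becomes voiceless ('bs' -> 'ps'). 'nabsam' -> 'napsam'
Rule 3: Final Devoicing: final consonant 'm' is not one of the voiced obstruents b/d/g/v/z. No change.
Final form: 'napsam'

napsam


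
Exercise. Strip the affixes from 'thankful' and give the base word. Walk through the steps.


Remove suffix '-ful' from 'thankful' to get root 'thank'.

thank


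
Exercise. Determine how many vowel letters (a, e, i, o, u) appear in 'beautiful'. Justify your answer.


Vowels in 'beautiful': e, a, u, i, u = 5 vowels.

5


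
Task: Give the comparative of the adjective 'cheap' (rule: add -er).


Apply comparative formation (add -er): 'cheap' -> 'cheaper'.

cheaper


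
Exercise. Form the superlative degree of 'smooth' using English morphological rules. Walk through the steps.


Apply superlative formation (add -est): 'smooth' -> 'smoothest'.

smoothest


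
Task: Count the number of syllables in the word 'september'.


Break 'september' into syllables: sep-tem-ber -> sep | tem | ber = 3 syllables

3 syllables


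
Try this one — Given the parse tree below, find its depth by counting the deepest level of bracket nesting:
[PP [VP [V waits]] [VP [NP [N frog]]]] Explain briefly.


Count bracket nesting levels:
'[' at pos 0: depth = 1
'[' at pos 4: depth = 2
'[' at pos 8: depth = 3
'[' at pos 19: depth = 2
'[' at pos 23: depth = 3
'[' at pos 27: depth = 4
Maximum depth reached: 4

4


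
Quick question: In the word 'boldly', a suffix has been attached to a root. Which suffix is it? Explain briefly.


The word 'boldly' = 'bold' (root) + '-ly' (suffix). The suffix is '-ly'.

ly


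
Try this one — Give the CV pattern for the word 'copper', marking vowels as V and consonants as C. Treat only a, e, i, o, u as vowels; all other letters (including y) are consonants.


Letter mapping: c = C, o = V, p = C, p = C, e = V, r = C.

CVCCVC


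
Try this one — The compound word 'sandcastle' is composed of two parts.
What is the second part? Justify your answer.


Split 'sandcastle' into 'sand' + 'castle'. The second part is 'castle'.

castle


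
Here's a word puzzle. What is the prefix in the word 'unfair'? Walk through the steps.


The word 'unfair' = 'un' (prefix) + 'fair' (root). The prefix is 'un'.

un


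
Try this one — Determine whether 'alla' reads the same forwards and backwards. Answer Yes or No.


Forward: 'alla'
Reversed: 'alla'
They are identical.

Yes


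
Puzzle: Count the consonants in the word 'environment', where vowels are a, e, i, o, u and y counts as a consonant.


Consonants in 'environment': n, v, r, n, m, n, t = 7 consonants.

7


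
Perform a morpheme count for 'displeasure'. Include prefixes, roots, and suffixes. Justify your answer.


Decomposition: dis- (prefix) + please (root) + -ure (suffix) = 3 morpheme(s)

3 morphemes


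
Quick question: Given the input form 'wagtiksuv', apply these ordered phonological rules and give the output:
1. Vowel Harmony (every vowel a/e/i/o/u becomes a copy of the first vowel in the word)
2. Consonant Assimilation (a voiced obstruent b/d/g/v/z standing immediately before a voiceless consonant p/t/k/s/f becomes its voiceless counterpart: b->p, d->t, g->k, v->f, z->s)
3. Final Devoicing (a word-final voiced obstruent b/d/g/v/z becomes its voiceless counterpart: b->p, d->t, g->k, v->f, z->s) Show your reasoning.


Starting form: 'wagtiksuv'
Rule 1: Vowel Harmony: all vowels become 'a' (matching first vowel). 'wagtiksuv' -> 'wagtaksav'
Rule 2: Consonant Assimilation: voiced obstruent before voiceless consonant becomes voiceless ('gt' -> 'kt'). 'wagtaksav' -> 'waktaksav'
Rule 3: Final Devoicing: word-final voiced obstruent 'v' becomes voiceless 'f'. 'waktaksav' -> 'waktaksaf'
Final form: 'waktaksaf'

waktaksaf


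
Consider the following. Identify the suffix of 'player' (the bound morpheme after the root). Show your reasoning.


The word 'player' = 'play' (root) + '-er' (suffix). The suffix is '-er'.

er


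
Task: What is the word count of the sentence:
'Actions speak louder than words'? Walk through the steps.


Split into words: Actions | speak | louder | than | words = 5 words.

5


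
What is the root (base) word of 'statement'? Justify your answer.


Remove suffix '-ment' from 'statement' to get root 'state'.

state


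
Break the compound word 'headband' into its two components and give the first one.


Split 'headband' into 'head' + 'band'. The first part is 'head'.

head


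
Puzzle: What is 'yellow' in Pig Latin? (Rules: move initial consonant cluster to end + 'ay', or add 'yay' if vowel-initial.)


'yellow': move consonant cluster 'y' to end and add 'ay': 'ellowyay'.

ellowyay


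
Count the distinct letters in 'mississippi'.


Unique letters in 'mississippi': {i, m, p, s} = 4 distinct letters.

4


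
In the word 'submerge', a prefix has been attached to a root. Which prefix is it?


The word 'submerge' = 'sub' (prefix) + 'merge' (root). The prefix is 'sub'.

sub


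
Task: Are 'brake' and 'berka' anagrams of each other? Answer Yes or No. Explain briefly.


Sorted letters of 'brake': 'abekr'
Sorted letters of 'berka': 'abekr'
They match.

Yes


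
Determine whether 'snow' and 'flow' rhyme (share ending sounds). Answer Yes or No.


Rime (stressed vowel + following sounds) of 'snow': -ow = /oʊ/
Rime of 'flow': -ow = /oʊ/
/oʊ/ and /oʊ/ are the same ending sound, so the words rhyme.

Yes


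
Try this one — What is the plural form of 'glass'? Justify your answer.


Apply rule: Add -es (sibilant/fricative ending). 'glass' becomes 'glasses'.

glasses


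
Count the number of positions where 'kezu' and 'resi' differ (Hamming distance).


Alignment:
Position 1: 'k' vs 'r' = DIFFER
Position 2: 'e' vs 'e' = match
Position 3: 'z' vs 's' = DIFFER
Position 4: 'u' vs 'i' = DIFFER
Total differences: 3

3


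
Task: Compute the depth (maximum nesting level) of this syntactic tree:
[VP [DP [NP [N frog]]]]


Count bracket nesting levels:
'[' at pos 0: depth = 1
'[' at pos 4: depth = 2
'[' at pos 8: depth = 3
'[' at pos 12: depth = 4
Maximum depth reached: 4

4


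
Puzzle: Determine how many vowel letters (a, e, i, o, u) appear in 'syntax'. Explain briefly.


Vowels in 'syntax': a = 1 vowels.

1


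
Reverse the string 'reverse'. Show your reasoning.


Reverse 'reverse' character by character: 'esrever'.

esrever


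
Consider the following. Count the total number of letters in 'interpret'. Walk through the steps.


Spell out 'interpret' and number each letter: i(1), n(2), t(3), e(4), r(5), p(6), r(7), e(8), t(9). Total: 9 letters.

9


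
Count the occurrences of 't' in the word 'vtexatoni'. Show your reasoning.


Letter 't' in 'vtexatoni': found at position(s) 2, 6 = 2 occurrence(s).

2


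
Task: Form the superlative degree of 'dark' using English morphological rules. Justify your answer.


Apply superlative formation (add -est): 'dark' -> 'darkest'.

darkest


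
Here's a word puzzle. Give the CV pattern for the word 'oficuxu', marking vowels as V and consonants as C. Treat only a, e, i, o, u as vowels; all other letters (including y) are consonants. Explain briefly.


Letter mapping: o = V, f = C, i = V, c = C, u = V, x = C, u = V.

VCVCVCV


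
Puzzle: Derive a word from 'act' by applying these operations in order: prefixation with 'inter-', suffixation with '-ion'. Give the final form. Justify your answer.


Step 1: Add prefix 'inter-' to 'act' = 'interact'
Step 2: Add suffix '-ion' to 'interact' = 'interaction'

interaction


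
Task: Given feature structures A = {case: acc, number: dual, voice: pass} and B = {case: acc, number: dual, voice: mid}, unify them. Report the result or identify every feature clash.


Compare features:
case: A=acc vs B=acc -> unified: acc
number: A=dual vs B=dual -> unified: dual
voice: A=pass vs B=mid -> CLASH
Clash detected on feature 'voice' (pass vs mid); unification fails.

CLASH on 'voice' (pass vs mid)


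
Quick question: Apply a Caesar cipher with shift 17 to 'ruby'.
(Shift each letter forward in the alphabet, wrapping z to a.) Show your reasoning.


Shift each letter by 17: r -> i, u -> l, b -> s, y -> p. Result: 'ilsp'.

ilsp


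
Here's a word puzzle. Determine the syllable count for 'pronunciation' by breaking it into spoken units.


Break 'pronunciation' into syllables: pro-nun-ci-a-tion -> pro | nun | ci | a | tion = 5 syllables

5 syllables


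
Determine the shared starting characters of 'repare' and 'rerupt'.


Compare from the start: 2 characters match: 're'. Mismatch at position 3: 'p' vs 'r'.

re


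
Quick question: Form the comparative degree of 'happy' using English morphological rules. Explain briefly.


Apply comparative formation (consonant + y: change y to i, add -er): 'happy' -> 'happier'.

happier


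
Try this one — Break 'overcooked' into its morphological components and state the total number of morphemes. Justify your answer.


Step 1: Identify prefix: 'over' (meaning: excessively)
Step 2: Identify root: 'cook'
Step 3: Identify suffix(es): 'ed'
Decomposition: over- (prefix: excessively) + cook (root) + -ed (suffix: past)
Total morphemes: 3

3 morphemes (over- (prefix: excessively) + cook (root) + -ed (suffix: past))


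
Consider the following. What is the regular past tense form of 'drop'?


Apply rule: Double final consonant and add -ed. 'drop' becomes 'dropped'.

dropped


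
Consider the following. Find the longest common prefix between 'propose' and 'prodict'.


Compare from the start: 3 characters match: 'pro'. Mismatch at position 4: 'p' vs 'd'.

pro


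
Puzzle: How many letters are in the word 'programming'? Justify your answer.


Spell out 'programming' and number each letter: p(1), r(2), o(3), g(4), r(5), a(6), m(7), m(8), i(9), n(10), g(11). Total: 11 letters.

11


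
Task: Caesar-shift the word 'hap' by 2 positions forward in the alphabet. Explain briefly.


Shift each letter by 2: h -> j, a -> c, p -> r. Result: 'jcr'.

jcr


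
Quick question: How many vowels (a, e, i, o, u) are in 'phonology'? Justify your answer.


Vowels in 'phonology': o, o, o = 3 vowels.

3


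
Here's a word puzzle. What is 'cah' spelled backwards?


Reverse 'cah' character by character: 'hac'.

hac


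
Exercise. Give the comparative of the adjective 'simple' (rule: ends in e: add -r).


Apply comparative formation (ends in e: add -r): 'simple' -> 'simpler'.

simpler


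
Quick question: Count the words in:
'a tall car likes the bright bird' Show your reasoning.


Split into words: a | tall | car | likes | the | bright | bird = 7 words.

7


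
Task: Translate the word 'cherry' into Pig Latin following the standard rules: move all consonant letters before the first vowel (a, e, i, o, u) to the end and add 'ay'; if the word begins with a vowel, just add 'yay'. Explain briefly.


'cherry': move consonant cluster 'ch' to end and add 'ay': 'errychay'.

errychay


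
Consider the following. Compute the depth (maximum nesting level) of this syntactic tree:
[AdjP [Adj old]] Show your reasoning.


Count bracket nesting levels:
'[' at pos 0: depth = 1
'[' at pos 6: depth = 2
Maximum depth reached: 2

2


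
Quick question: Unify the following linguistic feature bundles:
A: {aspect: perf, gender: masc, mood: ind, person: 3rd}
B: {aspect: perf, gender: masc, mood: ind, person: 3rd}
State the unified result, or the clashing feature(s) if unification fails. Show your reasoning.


Compare features:
aspect: A=perf vs B=perf -> unified: perf
gender: A=masc vs B=masc -> unified: masc
mood: A=ind vs B=ind -> unified: ind
person: A=3rd vs B=3rd -> unified: 3rd
No clashes found.

Unified: {aspect: perf, gender: masc, mood: ind, person: 3rd}


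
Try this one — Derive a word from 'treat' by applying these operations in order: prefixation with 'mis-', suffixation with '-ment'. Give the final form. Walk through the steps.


Step 1: Add prefix 'mis-' to 'treat' = 'mistreat'
Step 2: Add suffix '-ment' to 'mistreat' = 'mistreatment'

mistreatment


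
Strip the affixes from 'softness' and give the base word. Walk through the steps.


Remove suffix '-ness' from 'softness' to get root 'soft'.

soft


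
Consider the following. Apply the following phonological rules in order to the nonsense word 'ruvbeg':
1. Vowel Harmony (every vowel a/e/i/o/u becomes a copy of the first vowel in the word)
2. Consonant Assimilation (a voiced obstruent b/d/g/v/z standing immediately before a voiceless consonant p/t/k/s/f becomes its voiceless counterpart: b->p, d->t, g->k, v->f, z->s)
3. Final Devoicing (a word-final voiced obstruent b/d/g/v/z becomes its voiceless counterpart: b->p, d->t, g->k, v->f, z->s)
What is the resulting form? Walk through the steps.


Starting form: 'ruvbeg'
Rule 1: Vowel Harmony: all vowels become 'u' (matching first vowel). 'ruvbeg' -> 'ruvbug'
Rule 2: Consonant Assimilation: no voiced obstruent (b/d/g/v/z) stands immediately before a voiceless consonant (p/t/k/s/f). No change.
Rule 3: Final Devoicing: word-final voiced obstruent 'g' becomes voiceless 'k'. 'ruvbug' -> 'ruvbuk'
Final form: 'ruvbuk'

ruvbuk


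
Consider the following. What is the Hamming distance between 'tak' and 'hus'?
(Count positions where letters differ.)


Alignment:
Position 1: 't' vs 'h' = DIFFER
Position 2: 'a' vs 'u' = DIFFER
Position 3: 'k' vs 's' = DIFFER
Total differences: 3

3


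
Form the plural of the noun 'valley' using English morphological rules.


Apply rule: Add -s. 'valley' becomes 'valleys'.

valleys


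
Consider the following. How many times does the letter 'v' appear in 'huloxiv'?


Letter 'v' in 'huloxiv': found at position(s) 7 = 1 occurrence(s).

1


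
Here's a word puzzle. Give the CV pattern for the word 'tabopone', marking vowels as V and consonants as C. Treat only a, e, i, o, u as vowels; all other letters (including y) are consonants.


Letter mapping: t = C, a = V, b = C, o = V, p = C, o = V, n = C, e = V.

CVCVCVCV


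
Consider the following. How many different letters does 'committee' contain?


Unique letters in 'committee': {c, e, i, m, o, t} = 6 distinct letters.

6


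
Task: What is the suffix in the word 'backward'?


The word 'backward' = 'back' (root) + '-ward' (suffix). The suffix is '-ward'.

ward


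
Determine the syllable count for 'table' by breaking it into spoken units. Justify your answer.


Break 'table' into syllables: ta-ble -> ta | ble = 2 syllables

2 syllables


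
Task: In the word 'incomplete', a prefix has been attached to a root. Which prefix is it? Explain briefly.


The word 'incomplete' = 'in' (prefix) + 'complete' (root). The prefix is 'in'.

in


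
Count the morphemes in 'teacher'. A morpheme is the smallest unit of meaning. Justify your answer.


Decomposition: teach (root) + -er (suffix) = 2 morpheme(s)

2 morphemes


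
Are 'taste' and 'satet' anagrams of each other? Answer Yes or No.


Sorted letters of 'taste': 'aestt'
Sorted letters of 'satet': 'aestt'
They match.

Yes


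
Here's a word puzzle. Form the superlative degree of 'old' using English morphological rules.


Apply superlative formation (add -est): 'old' -> 'oldest'.

oldest


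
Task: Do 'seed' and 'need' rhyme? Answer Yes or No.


Rime (stressed vowel + following sounds) of 'seed': -eed = /iːd/
Rime of 'need': -eed = /iːd/
/iːd/ and /iːd/ are the same ending sound, so the words rhyme.

Yes


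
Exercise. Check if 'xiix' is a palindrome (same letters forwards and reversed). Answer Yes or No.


Forward: 'xiix'
Reversed: 'xiix'
They are identical.

Yes


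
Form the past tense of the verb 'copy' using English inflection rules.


Apply rule: Change -y to -ied. 'copy' becomes 'copied'.

copied


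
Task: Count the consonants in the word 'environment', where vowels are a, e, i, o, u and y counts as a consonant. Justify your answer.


Consonants in 'environment': n, v, r, n, m, n, t = 7 consonants.

7


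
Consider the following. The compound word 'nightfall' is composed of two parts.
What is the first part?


Split 'nightfall' into 'night' + 'fall'. The first part is 'night'.

night


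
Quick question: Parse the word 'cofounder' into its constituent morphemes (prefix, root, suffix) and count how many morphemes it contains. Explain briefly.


Step 1: Identify prefix: 'co' (meaning: together)
Step 2: Identify root: 'found'
Step 3: Identify suffix(es): 'er'
Decomposition: co- (prefix: together) + found (root) + -er (suffix: one who)
Total morphemes: 3

3 morphemes (co- (prefix: together) + found (root) + -er (suffix: one who))


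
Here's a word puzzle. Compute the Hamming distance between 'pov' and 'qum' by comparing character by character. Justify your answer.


Alignment:
Position 1: 'p' vs 'q' = DIFFER
Position 2: 'o' vs 'u' = DIFFER
Position 3: 'v' vs 'm' = DIFFER
Total differences: 3

3


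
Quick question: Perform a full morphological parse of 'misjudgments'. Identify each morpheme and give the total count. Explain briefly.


Step 1: Identify prefix: 'mis' (meaning: wrongly)
Step 2: Identify root: 'judge'
Step 3: Identify suffix(es): 'ment, s'
Decomposition: mis- (prefix: wrongly) + judge (root) + -ment (suffix: action/result) + -s (plural)
Total morphemes: 4

4 morphemes (mis- (prefix: wrongly) + judge (root) + -ment (suffix: action/result) + -s (plural))


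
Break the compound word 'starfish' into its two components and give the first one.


Split 'starfish' into 'star' + 'fish'. The first part is 'star'.

star


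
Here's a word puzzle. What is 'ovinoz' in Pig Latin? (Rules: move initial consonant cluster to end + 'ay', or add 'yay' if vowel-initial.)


'ovinoz' starts with a vowel, so add 'yay': 'ovinozyay'.

ovinozyay


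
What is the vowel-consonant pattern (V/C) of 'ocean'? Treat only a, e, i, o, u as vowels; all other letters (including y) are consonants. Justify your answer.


Letter mapping: o = V, c = C, e = V, a = V, n = C.

VCVVC


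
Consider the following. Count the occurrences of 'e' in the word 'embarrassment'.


Letter 'e' in 'embarrassment': found at position(s) 1, 11 = 2 occurrence(s).

2


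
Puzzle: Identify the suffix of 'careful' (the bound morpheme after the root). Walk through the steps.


The word 'careful' = 'care' (root) + '-ful' (suffix). The suffix is '-ful'.

ful
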